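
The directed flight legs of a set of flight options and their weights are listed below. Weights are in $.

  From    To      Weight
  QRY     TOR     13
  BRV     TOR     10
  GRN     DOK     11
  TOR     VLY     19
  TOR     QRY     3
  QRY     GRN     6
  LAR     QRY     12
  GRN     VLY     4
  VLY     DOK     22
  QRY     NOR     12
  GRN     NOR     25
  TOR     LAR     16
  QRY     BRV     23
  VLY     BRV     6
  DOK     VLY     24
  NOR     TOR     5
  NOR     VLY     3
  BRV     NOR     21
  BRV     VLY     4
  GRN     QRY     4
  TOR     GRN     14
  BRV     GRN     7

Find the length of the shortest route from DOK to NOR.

Running Dijkstra from DOK:
DOK: 0
VLY: 24  (via DOK)
BRV: 30  (via VLY)
GRN: 37  (via BRV)
TOR: 40  (via BRV)
QRY: 41  (via GRN)
NOR: 51  (via BRV)
Shortest route: DOK → VLY → BRV → NOR = $51.

$51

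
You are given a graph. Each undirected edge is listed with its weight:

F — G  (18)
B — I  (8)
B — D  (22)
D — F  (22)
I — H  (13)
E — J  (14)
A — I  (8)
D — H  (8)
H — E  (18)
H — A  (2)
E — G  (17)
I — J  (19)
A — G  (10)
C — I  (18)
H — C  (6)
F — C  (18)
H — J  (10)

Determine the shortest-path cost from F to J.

34

Candidate routes:
F - G - A - H - J: 18+10+2+10 = 40
F - C - H - J: 18+6+10 = 34
Cheapest is F - C - H - J at 34.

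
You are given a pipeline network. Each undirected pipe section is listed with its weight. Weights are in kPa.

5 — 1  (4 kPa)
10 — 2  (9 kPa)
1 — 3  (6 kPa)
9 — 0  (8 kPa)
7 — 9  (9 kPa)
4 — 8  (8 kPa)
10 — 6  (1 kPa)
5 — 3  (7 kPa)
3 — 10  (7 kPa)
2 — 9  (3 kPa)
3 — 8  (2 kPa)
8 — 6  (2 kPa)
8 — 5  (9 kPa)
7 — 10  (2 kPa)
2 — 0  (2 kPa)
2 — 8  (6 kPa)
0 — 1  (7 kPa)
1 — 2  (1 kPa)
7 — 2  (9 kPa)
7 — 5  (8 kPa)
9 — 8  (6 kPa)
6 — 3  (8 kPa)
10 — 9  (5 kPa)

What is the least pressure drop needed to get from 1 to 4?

15 kPa

Compare a few routes:
1 → 3 → 8 → 4: 6+2+8 = 16
1 → 2 → 8 → 4: 1+6+8 = 15
Cheapest is 1 → 2 → 8 → 4 at 15 kPa.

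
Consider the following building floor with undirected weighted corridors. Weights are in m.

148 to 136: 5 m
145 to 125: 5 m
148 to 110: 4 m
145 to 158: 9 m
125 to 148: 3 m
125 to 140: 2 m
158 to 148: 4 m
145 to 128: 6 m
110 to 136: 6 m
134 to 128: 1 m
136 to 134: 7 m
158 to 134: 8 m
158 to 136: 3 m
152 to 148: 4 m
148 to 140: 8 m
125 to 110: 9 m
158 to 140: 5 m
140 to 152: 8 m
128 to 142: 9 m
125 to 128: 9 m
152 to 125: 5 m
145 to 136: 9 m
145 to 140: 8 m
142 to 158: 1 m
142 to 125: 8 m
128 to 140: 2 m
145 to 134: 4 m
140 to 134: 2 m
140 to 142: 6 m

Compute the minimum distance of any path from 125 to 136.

Enumerating some paths:
125 → 148 → 136: 3+5 = 8
125 → 148 → 158 → 136: 3+4+3 = 10
Cheapest is 125 → 148 → 136 at 8 m.

8 m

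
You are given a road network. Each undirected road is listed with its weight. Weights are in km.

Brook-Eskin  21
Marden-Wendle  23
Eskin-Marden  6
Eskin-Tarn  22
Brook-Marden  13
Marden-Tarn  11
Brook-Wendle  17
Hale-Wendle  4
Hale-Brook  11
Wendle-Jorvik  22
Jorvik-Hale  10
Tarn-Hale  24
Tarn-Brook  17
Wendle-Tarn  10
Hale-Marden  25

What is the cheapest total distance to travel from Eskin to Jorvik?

Settle nodes by increasing distance from Eskin:
Eskin: 0
Marden: 6  (via Eskin)
Tarn: 17  (via Marden)
Brook: 19  (via Marden)
Wendle: 27  (via Tarn)
Hale: 30  (via Brook)
Jorvik: 40  (via Hale)
Shortest route: Eskin–Marden–Brook–Hale–Jorvik = 40 km.

40 km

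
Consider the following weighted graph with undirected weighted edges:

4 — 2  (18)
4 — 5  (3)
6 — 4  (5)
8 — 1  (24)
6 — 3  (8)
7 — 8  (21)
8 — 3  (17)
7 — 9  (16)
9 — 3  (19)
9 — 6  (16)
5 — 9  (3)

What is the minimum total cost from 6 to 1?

49

Enumerating some paths:
6 - 4 - 5 - 9 - 3 - 8 - 1: 5+3+3+19+17+24 = 71
6 - 4 - 5 - 9 - 7 - 8 - 1: 5+3+3+16+21+24 = 72
6 - 9 - 3 - 8 - 1: 16+19+17+24 = 76
6 - 3 - 8 - 1: 8+17+24 = 49
Cheapest is 6 - 3 - 8 - 1 at 49.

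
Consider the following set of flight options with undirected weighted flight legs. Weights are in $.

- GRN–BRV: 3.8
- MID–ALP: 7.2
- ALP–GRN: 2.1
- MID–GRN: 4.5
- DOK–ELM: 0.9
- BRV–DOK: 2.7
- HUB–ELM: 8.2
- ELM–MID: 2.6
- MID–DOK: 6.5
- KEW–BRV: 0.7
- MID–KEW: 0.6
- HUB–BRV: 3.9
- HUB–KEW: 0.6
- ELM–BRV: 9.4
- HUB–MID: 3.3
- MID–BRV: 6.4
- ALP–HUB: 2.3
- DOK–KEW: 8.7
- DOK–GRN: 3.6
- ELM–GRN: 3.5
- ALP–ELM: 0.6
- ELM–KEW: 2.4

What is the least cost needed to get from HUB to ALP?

$2.3

Compare a few routes:
HUB → KEW → ELM → ALP: 0.6+2.4+0.6 = 3.6
HUB → ALP: 2.3 = 2.3
The minimum is $2.3 via HUB → ALP.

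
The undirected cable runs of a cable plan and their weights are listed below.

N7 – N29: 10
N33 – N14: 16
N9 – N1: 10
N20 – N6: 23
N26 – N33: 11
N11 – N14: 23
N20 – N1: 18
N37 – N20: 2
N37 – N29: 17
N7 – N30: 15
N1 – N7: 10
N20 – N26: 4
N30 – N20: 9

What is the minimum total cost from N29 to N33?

Running Dijkstra from N29:
N29: 0
N7: 10  (via N29)
N37: 17  (via N29)
N20: 19  (via N37)
N1: 20  (via N7)
N26: 23  (via N20)
N30: 25  (via N7)
N9: 30  (via N1)
N33: 34  (via N26)
Shortest route: N29 → N37 → N20 → N26 → N33 = 34.

34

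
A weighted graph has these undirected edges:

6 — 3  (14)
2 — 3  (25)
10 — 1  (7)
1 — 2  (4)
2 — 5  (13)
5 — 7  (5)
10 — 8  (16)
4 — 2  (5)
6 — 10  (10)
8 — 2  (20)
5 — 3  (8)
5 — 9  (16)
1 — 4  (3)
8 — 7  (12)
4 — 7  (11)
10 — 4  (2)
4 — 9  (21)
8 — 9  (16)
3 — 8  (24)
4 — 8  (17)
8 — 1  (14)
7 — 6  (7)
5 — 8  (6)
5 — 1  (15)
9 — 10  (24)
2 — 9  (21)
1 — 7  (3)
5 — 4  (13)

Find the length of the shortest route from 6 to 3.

Compare a few routes:
6–3: 14 = 14
6–7–5–3: 7+5+8 = 20
Cheapest is 6–3 at 14.

14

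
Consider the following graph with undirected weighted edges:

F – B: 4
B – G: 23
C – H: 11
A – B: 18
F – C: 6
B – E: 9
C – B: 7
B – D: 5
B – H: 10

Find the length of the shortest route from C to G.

Enumerating some paths:
C → B → G: 7+23 = 30
C → F → B → G: 6+4+23 = 33
The minimum is 30 via C → B → G.

30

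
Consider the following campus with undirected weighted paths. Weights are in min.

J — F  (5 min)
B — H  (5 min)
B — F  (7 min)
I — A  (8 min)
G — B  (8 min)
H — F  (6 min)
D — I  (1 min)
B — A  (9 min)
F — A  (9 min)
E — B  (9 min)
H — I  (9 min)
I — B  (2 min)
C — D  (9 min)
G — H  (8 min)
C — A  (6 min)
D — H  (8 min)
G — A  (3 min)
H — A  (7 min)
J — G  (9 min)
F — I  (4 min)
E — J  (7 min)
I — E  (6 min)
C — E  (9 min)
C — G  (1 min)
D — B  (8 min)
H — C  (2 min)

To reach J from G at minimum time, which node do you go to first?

J

Enumerating some paths:
G–A–F–J: 3+9+5 = 17
G–J: 9 = 9
G–C–H–F–J: 1+2+6+5 = 14
The minimum is 9 min via G–J.
So from G the first move is to J.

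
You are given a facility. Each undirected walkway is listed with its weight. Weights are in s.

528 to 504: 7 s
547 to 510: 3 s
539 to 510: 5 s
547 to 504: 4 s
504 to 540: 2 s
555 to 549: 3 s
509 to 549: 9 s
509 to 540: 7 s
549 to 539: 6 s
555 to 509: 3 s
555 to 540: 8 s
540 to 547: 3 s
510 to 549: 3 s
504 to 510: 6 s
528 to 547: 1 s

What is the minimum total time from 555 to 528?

10 s

Enumerating some paths:
555 - 549 - 510 - 547 - 528: 3+3+3+1 = 10
555 - 540 - 547 - 528: 8+3+1 = 12
555 - 509 - 540 - 547 - 528: 3+7+3+1 = 14
555 - 540 - 504 - 547 - 528: 8+2+4+1 = 15
Cheapest is 555 - 549 - 510 - 547 - 528 at 10 s.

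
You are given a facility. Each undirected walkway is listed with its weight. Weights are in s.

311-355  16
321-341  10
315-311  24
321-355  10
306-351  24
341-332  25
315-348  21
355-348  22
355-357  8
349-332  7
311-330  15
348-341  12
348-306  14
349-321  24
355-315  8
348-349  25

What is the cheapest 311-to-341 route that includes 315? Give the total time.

52 s

Best 311 to 315: 311 → 315 costing 24
Best 315 to 341: 315 → 355 → 321 → 341 costing 28
Total via 315: 24 + 28 = 52 s.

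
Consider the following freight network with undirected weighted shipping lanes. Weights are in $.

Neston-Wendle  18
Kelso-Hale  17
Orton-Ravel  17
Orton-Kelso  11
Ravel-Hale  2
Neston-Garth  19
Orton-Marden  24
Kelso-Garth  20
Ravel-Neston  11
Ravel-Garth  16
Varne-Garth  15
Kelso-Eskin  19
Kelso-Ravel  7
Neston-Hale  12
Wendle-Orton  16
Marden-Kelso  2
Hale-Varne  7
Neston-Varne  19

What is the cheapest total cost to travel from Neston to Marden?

Enumerating some paths:
Neston–Ravel–Kelso–Marden: 11+7+2 = 20
Neston–Hale–Ravel–Kelso–Marden: 12+2+7+2 = 23
Neston–Hale–Kelso–Marden: 12+17+2 = 31
The minimum is $20 via Neston–Ravel–Kelso–Marden.

$20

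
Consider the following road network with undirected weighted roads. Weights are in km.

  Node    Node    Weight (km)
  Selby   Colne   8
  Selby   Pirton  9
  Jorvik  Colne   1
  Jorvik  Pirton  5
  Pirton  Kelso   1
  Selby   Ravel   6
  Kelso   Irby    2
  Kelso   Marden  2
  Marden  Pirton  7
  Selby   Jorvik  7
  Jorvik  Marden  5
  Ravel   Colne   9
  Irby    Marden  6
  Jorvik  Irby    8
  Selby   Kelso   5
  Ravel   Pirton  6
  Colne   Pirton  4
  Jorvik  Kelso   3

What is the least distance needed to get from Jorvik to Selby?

Running Dijkstra from Jorvik:
Jorvik: 0
Colne: 1  (via Jorvik)
Kelso: 3  (via Jorvik)
Pirton: 4  (via Kelso)
Irby: 5  (via Kelso)
Marden: 5  (via Jorvik)
Selby: 7  (via Jorvik)
Shortest route: Jorvik → Selby = 7 km.

7 km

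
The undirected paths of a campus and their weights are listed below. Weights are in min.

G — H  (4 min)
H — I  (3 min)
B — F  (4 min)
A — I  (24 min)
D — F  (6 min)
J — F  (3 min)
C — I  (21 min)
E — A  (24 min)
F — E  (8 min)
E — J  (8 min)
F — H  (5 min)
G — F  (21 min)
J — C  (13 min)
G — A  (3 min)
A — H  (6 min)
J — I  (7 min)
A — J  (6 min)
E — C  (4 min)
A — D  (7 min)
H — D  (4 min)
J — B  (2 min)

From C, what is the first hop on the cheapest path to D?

Candidate routes:
C–E–F–H–D: 4+8+5+4 = 21
C–E–J–F–D: 4+8+3+6 = 21
C–E–F–D: 4+8+6 = 18
The minimum is 18 min via C–E–F–D.
So from C the first move is to E.

E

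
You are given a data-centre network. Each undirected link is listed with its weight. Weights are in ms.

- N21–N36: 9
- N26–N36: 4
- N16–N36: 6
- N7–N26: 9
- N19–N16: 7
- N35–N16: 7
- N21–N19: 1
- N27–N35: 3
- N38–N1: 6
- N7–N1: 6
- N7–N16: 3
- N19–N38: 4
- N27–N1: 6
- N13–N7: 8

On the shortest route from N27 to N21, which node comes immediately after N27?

Candidate routes:
N27 → N35 → N16 → N19 → N21: 3+7+7+1 = 18
N27 → N1 → N38 → N19 → N21: 6+6+4+1 = 17
The minimum is 17 ms via N27 → N1 → N38 → N19 → N21.
So from N27 the first move is to N1.

N1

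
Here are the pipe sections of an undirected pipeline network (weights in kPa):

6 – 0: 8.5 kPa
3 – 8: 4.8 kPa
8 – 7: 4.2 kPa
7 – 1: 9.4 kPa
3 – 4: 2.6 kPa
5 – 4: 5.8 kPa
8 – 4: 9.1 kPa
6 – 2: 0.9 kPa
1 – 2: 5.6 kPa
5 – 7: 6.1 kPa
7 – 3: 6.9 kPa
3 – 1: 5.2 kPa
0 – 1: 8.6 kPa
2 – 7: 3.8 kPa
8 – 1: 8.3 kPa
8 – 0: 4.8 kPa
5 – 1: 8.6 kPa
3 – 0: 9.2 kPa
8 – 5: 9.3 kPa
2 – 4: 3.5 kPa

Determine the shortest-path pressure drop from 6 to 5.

10.2 kPa

Shortest distances from 6:
6: 0
2: 0.9  (via 6)
4: 4.4  (via 2)
7: 4.7  (via 2)
1: 6.5  (via 2)
3: 7  (via 4)
0: 8.5  (via 6)
8: 8.9  (via 7)
5: 10.2  (via 4)
Shortest route: 6–2–4–5 = 10.2 kPa.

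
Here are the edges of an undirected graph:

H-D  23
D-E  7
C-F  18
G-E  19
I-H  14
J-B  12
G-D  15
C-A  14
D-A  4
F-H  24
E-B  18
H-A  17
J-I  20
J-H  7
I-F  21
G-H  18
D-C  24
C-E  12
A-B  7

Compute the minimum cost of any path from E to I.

Candidate routes:
E - B - J - I: 18+12+20 = 50
E - D - A - H - I: 7+4+17+14 = 42
E - D - H - I: 7+23+14 = 44
Cheapest is E - D - A - H - I at 42.

42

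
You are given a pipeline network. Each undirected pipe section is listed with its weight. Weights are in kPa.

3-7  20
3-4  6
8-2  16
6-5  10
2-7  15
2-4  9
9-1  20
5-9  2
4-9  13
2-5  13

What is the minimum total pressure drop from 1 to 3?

39 kPa

Shortest distances from 1:
1: 0
9: 20  (via 1)
5: 22  (via 9)
6: 32  (via 5)
4: 33  (via 9)
2: 35  (via 5)
3: 39  (via 4)
Shortest route: 1–9–4–3 = 39 kPa.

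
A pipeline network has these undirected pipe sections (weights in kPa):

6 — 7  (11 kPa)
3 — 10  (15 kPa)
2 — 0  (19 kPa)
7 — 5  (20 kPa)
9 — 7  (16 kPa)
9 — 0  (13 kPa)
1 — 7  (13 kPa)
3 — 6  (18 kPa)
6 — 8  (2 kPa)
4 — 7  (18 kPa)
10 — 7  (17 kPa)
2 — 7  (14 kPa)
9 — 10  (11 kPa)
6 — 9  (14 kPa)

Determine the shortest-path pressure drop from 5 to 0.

49 kPa

Shortest distances from 5:
5: 0
7: 20  (via 5)
6: 31  (via 7)
1: 33  (via 7)
8: 33  (via 6)
2: 34  (via 7)
9: 36  (via 7)
10: 37  (via 7)
4: 38  (via 7)
0: 49  (via 9)
Shortest route: 5–7–9–0 = 49 kPa.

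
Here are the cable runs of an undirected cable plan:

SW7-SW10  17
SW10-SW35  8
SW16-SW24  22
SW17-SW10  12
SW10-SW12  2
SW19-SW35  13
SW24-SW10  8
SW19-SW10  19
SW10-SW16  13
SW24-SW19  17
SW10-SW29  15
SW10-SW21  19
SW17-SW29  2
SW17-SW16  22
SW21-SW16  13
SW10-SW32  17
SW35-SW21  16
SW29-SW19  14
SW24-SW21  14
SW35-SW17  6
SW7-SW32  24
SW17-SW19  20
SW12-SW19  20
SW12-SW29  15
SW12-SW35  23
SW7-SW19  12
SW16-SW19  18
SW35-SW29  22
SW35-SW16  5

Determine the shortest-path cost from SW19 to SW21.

Enumerating some paths:
SW19 - SW24 - SW21: 17+14 = 31
SW19 - SW35 - SW21: 13+16 = 29
The minimum is 29 via SW19 - SW35 - SW21.

29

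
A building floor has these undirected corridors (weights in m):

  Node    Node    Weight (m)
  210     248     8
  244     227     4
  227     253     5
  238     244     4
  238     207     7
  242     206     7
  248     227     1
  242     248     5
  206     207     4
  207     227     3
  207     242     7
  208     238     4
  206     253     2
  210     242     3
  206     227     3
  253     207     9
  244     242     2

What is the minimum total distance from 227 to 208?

Candidate routes:
227 → 244 → 238 → 208: 4+4+4 = 12
227 → 207 → 238 → 208: 3+7+4 = 14
The minimum is 12 m via 227 → 244 → 238 → 208.

12 m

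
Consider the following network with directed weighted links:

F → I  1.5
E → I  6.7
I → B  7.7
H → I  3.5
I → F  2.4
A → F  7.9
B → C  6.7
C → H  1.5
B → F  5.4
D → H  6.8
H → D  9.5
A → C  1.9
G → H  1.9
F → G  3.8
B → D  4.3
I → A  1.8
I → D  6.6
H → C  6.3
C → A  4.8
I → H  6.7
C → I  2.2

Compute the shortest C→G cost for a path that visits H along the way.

11.2

Best C to H: C → H costing 1.5
Best H to G: H → I → F → G costing 9.7
Total via H: 1.5 + 9.7 = 11.2.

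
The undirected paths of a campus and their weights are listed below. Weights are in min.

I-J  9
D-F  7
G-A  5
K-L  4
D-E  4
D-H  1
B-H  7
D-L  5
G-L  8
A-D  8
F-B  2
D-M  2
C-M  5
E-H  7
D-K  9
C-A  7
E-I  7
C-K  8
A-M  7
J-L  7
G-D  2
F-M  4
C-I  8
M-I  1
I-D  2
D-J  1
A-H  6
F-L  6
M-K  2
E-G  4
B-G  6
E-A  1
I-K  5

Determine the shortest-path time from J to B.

Running Dijkstra from J:
J: 0
D: 1  (via J)
H: 2  (via D)
G: 3  (via D)
I: 3  (via D)
M: 3  (via D)
E: 5  (via D)
K: 5  (via M)
A: 6  (via E)
L: 6  (via D)
F: 7  (via M)
C: 8  (via M)
B: 9  (via H)
Shortest route: J–D–H–B = 9 min.

9 min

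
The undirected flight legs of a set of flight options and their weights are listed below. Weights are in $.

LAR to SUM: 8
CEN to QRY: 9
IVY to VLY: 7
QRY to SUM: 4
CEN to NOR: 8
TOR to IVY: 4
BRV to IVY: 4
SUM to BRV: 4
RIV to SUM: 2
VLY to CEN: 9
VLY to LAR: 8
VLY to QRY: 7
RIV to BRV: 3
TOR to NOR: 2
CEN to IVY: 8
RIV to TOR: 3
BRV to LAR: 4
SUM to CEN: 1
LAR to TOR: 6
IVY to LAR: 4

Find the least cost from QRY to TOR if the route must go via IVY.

Best QRY to IVY: QRY–SUM–BRV–IVY costing 12
Best IVY to TOR: IVY–TOR costing 4
Total via IVY: 12 + 4 = $16.

$16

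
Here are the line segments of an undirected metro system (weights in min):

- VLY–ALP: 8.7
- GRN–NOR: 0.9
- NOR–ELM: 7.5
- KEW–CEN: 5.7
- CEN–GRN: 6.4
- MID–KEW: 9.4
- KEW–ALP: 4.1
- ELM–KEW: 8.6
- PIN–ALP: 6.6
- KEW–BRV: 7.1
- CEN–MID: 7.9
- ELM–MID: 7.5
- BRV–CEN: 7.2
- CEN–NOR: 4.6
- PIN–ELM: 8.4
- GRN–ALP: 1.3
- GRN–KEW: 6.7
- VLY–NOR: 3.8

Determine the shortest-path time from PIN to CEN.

Shortest distances from PIN:
PIN: 0
ALP: 6.6  (via PIN)
GRN: 7.9  (via ALP)
ELM: 8.4  (via PIN)
NOR: 8.8  (via GRN)
KEW: 10.7  (via ALP)
VLY: 12.6  (via NOR)
CEN: 13.4  (via NOR)
Shortest route: PIN → ALP → GRN → NOR → CEN = 13.4 min.

13.4 min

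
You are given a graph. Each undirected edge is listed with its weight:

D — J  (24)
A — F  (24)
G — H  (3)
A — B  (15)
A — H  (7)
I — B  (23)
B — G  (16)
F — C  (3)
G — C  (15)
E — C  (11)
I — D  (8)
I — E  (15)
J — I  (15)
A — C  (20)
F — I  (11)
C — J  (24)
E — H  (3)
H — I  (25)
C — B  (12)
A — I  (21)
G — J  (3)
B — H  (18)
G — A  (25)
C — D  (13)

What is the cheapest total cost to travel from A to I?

Shortest distances from A:
A: 0
H: 7  (via A)
E: 10  (via H)
G: 10  (via H)
J: 13  (via G)
B: 15  (via A)
C: 20  (via A)
I: 21  (via A)
Shortest route: A → I = 21.

21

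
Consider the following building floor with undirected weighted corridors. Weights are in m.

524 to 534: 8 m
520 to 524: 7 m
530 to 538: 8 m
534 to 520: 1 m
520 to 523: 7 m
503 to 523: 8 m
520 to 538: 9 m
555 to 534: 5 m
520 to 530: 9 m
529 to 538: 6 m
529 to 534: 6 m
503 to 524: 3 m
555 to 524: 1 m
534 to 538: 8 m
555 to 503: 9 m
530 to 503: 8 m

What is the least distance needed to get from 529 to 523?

14 m

Enumerating some paths:
529–534–555–524–503–523: 6+5+1+3+8 = 23
529–538–520–523: 6+9+7 = 22
529–538–534–520–523: 6+8+1+7 = 22
529–534–520–523: 6+1+7 = 14
The minimum is 14 m via 529–534–520–523.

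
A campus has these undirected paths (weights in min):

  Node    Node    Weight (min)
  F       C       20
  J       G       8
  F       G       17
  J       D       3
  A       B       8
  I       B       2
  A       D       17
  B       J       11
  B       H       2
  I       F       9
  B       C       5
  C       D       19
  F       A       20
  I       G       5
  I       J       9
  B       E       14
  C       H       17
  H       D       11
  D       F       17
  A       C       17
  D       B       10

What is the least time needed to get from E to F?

25 min

Enumerating some paths:
E → B → C → F: 14+5+20 = 39
E → B → I → F: 14+2+9 = 25
E → B → I → G → F: 14+2+5+17 = 38
Cheapest is E → B → I → F at 25 min.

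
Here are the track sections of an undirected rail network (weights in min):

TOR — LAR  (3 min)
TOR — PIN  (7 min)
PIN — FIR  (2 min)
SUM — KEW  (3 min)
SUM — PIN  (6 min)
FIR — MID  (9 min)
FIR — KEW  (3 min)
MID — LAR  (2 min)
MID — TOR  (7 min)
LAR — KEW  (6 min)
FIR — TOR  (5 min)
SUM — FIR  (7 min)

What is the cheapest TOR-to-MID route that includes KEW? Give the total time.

Shortest TOR→KEW: TOR → FIR → KEW = 8
Shortest KEW→MID: KEW → LAR → MID = 8
Total via KEW: 8 + 8 = 16 min.

16 min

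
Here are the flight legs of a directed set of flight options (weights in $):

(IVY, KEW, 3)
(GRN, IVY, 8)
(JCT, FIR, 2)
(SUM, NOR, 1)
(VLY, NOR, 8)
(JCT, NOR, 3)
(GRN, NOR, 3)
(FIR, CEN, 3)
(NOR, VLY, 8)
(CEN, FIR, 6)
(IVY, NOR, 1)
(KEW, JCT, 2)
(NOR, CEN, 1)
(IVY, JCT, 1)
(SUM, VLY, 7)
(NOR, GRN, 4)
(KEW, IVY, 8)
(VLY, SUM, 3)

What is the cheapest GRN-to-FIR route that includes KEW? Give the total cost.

Best GRN to KEW: GRN → IVY → KEW costing 11
Best KEW to FIR: KEW → JCT → FIR costing 4
Total via KEW: 11 + 4 = $15.

$15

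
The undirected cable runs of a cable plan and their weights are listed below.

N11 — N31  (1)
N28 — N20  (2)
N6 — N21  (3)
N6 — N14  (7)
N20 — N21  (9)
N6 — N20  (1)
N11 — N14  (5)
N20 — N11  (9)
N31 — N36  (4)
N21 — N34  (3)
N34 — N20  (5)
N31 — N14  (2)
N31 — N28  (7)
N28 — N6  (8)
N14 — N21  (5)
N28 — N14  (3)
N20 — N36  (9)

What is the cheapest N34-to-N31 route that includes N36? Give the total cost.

18

Shortest N34→N36: N34–N20–N36 = 14
Shortest N36→N31: N36–N31 = 4
Total via N36: 14 + 4 = 18.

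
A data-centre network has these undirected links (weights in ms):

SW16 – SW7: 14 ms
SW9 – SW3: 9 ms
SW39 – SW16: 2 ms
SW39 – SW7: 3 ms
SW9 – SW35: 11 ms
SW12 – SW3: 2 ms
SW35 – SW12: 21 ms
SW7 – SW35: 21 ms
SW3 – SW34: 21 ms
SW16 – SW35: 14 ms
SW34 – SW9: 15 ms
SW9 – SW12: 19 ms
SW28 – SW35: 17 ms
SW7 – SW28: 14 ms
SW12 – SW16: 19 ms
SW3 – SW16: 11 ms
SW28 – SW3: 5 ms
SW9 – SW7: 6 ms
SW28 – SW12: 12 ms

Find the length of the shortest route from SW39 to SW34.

24 ms

Candidate routes:
SW39–SW16–SW7–SW9–SW34: 2+14+6+15 = 37
SW39–SW7–SW9–SW34: 3+6+15 = 24
SW39–SW16–SW3–SW34: 2+11+21 = 34
The minimum is 24 ms via SW39–SW7–SW9–SW34.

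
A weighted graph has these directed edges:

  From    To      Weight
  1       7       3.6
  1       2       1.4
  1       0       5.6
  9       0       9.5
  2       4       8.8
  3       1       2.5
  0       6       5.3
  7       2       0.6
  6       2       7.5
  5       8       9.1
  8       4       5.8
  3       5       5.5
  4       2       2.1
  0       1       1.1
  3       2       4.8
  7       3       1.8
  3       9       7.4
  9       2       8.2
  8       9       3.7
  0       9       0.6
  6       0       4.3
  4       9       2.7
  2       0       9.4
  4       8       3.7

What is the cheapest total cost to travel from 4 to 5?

Running Dijkstra from 4:
4: 0
2: 2.1  (via 4)
9: 2.7  (via 4)
8: 3.7  (via 4)
0: 11.5  (via 2)
1: 12.6  (via 0)
7: 16.2  (via 1)
6: 16.8  (via 0)
3: 18  (via 7)
5: 23.5  (via 3)
Shortest route: 4 → 2 → 0 → 1 → 7 → 3 → 5 = 23.5.

23.5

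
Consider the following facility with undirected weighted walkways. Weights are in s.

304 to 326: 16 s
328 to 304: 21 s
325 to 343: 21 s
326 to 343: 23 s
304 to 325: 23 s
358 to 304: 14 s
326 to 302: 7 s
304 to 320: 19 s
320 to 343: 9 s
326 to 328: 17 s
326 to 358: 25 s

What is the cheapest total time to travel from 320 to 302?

Enumerating some paths:
320 → 343 → 326 → 302: 9+23+7 = 39
320 → 304 → 326 → 302: 19+16+7 = 42
The minimum is 39 s via 320 → 343 → 326 → 302.

39 s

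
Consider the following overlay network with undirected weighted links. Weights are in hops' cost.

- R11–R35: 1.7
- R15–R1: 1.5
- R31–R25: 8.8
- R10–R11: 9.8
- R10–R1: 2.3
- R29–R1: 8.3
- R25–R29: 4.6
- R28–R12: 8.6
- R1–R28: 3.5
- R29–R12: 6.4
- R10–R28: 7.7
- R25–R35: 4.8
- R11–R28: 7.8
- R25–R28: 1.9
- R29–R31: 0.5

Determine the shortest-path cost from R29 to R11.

Running Dijkstra from R29:
R29: 0
R31: 0.5  (via R29)
R25: 4.6  (via R29)
R12: 6.4  (via R29)
R28: 6.5  (via R25)
R1: 8.3  (via R29)
R35: 9.4  (via R25)
R15: 9.8  (via R1)
R10: 10.6  (via R1)
R11: 11.1  (via R35)
Shortest route: R29–R25–R35–R11 = 11.1 hops' cost.

11.1 hops' cost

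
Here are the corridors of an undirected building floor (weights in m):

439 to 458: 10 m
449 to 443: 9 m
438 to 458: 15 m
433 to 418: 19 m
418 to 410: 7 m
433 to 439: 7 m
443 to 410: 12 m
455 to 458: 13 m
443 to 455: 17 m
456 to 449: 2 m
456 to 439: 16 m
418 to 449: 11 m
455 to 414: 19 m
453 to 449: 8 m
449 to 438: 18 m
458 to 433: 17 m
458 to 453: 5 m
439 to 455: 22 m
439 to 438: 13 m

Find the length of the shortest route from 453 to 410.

Running Dijkstra from 453:
453: 0
458: 5  (via 453)
449: 8  (via 453)
456: 10  (via 449)
439: 15  (via 458)
443: 17  (via 449)
455: 18  (via 458)
418: 19  (via 449)
438: 20  (via 458)
433: 22  (via 458)
410: 26  (via 418)
Shortest route: 453 → 449 → 418 → 410 = 26 m.

26 m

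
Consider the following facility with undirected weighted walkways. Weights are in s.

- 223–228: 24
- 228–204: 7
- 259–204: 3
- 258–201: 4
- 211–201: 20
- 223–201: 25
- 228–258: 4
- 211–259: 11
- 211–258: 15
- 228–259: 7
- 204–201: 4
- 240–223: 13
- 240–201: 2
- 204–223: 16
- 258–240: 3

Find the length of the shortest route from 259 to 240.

Running Dijkstra from 259:
259: 0
204: 3  (via 259)
228: 7  (via 259)
201: 7  (via 204)
240: 9  (via 201)
Shortest route: 259 → 204 → 201 → 240 = 9 s.

9 s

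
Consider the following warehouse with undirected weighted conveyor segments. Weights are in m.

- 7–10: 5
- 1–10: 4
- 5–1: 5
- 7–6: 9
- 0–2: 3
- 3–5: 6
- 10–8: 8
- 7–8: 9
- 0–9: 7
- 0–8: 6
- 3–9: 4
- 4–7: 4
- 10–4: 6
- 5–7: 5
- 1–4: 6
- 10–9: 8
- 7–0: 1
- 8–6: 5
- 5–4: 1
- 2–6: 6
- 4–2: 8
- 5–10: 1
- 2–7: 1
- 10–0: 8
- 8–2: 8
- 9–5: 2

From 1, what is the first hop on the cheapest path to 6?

Enumerating some paths:
1 → 10 → 7 → 2 → 6: 4+5+1+6 = 16
1 → 5 → 7 → 2 → 6: 5+5+1+6 = 17
1 → 5 → 4 → 7 → 2 → 6: 5+1+4+1+6 = 17
The minimum is 16 m via 1 → 10 → 7 → 2 → 6.
So from 1 the first move is to 10.

10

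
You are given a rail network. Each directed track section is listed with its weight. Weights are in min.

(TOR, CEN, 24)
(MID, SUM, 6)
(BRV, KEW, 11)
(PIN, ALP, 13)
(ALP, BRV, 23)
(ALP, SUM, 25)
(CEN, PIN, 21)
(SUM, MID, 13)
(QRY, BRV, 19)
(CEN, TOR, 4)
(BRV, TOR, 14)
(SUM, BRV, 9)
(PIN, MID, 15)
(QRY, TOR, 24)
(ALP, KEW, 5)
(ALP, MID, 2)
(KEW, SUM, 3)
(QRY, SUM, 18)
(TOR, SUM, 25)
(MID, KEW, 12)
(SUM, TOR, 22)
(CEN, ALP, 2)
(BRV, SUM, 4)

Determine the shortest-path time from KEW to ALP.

51 min

Settle nodes by increasing distance from KEW:
KEW: 0
SUM: 3  (via KEW)
BRV: 12  (via SUM)
MID: 16  (via SUM)
TOR: 25  (via SUM)
CEN: 49  (via TOR)
ALP: 51  (via CEN)
Shortest route: KEW–SUM–TOR–CEN–ALP = 51 min.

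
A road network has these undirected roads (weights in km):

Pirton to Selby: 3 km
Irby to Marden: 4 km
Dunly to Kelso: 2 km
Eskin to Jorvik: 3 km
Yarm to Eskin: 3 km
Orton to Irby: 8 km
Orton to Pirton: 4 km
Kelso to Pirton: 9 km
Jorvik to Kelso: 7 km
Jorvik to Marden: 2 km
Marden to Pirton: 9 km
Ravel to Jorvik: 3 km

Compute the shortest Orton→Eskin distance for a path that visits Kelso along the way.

23 km

Best Orton to Kelso: Orton–Pirton–Kelso costing 13
Shortest Kelso→Eskin: Kelso–Jorvik–Eskin = 10
Total via Kelso: 13 + 10 = 23 km.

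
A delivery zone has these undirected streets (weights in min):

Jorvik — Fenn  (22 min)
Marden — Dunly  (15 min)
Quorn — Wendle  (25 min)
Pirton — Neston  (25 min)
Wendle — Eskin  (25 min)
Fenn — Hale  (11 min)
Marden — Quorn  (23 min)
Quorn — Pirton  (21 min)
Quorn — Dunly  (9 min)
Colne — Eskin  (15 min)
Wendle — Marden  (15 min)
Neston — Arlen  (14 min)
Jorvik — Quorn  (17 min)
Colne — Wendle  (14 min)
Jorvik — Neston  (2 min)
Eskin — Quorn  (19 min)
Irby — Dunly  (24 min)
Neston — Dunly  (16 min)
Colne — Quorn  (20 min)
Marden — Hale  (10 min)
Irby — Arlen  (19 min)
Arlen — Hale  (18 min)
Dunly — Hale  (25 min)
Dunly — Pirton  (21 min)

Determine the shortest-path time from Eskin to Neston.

Running Dijkstra from Eskin:
Eskin: 0
Colne: 15  (via Eskin)
Quorn: 19  (via Eskin)
Wendle: 25  (via Eskin)
Dunly: 28  (via Quorn)
Jorvik: 36  (via Quorn)
Neston: 38  (via Jorvik)
Shortest route: Eskin–Quorn–Jorvik–Neston = 38 min.

38 min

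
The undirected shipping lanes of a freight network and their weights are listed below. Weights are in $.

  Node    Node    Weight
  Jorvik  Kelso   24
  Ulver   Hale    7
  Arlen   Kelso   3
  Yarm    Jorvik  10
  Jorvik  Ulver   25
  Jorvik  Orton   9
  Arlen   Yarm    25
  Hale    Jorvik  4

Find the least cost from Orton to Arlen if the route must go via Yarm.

Shortest Orton→Yarm: Orton–Jorvik–Yarm = 19
Best Yarm to Arlen: Yarm–Arlen costing 25
Total via Yarm: 19 + 25 = $44.

$44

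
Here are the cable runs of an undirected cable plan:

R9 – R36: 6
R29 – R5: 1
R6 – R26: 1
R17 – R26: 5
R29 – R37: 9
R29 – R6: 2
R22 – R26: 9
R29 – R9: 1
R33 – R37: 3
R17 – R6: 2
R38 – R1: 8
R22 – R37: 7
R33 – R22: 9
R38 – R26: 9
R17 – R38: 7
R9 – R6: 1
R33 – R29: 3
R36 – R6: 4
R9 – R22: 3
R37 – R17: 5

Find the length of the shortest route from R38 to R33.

Compare a few routes:
R38 - R17 - R6 - R29 - R33: 7+2+2+3 = 14
R38 - R26 - R6 - R9 - R29 - R33: 9+1+1+1+3 = 15
R38 - R26 - R6 - R29 - R33: 9+1+2+3 = 15
Cheapest is R38 - R17 - R6 - R29 - R33 at 14.

14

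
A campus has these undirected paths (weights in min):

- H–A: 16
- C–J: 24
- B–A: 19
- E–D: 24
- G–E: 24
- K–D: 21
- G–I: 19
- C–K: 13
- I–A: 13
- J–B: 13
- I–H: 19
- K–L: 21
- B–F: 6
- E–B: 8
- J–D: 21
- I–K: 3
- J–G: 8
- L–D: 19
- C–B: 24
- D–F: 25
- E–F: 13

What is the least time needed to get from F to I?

Candidate routes:
F - B - J - G - I: 6+13+8+19 = 46
F - B - A - I: 6+19+13 = 38
F - B - C - K - I: 6+24+13+3 = 46
F - D - K - I: 25+21+3 = 49
Cheapest is F - B - A - I at 38 min.

38 min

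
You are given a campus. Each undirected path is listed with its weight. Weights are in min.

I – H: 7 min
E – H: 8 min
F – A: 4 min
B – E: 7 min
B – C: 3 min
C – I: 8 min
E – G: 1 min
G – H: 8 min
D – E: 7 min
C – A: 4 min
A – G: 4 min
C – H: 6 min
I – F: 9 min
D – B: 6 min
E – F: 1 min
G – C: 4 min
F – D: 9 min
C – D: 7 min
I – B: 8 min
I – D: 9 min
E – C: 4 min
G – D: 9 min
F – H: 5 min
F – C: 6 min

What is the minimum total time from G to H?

Candidate routes:
G–E–F–H: 1+1+5 = 7
G–H: 8 = 8
Cheapest is G–E–F–H at 7 min.

7 min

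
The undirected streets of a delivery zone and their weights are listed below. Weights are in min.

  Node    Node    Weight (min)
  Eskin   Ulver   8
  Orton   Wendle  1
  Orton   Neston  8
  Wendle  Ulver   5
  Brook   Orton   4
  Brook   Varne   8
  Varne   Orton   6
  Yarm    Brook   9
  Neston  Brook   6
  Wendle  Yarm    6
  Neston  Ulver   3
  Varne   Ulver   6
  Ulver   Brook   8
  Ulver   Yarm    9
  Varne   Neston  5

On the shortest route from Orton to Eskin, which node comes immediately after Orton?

Wendle

Compare a few routes:
Orton–Neston–Ulver–Eskin: 8+3+8 = 19
Orton–Wendle–Ulver–Eskin: 1+5+8 = 14
Orton–Brook–Ulver–Eskin: 4+8+8 = 20
Orton–Varne–Ulver–Eskin: 6+6+8 = 20
The minimum is 14 min via Orton–Wendle–Ulver–Eskin.
So from Orton the first move is to Wendle.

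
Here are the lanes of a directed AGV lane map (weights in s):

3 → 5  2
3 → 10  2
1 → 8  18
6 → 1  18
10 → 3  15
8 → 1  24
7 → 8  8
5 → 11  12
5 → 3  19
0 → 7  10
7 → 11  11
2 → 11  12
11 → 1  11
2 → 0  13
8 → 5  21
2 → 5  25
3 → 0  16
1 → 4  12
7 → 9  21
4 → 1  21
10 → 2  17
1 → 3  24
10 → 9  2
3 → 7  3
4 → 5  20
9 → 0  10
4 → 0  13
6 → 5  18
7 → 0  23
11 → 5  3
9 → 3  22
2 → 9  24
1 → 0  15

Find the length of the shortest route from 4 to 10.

Compare a few routes:
4 → 1 → 3 → 10: 21+24+2 = 47
4 → 5 → 3 → 10: 20+19+2 = 41
4 → 0 → 7 → 11 → 5 → 3 → 10: 13+10+11+3+19+2 = 58
4 → 0 → 7 → 9 → 3 → 10: 13+10+21+22+2 = 68
The minimum is 41 s via 4 → 5 → 3 → 10.

41 s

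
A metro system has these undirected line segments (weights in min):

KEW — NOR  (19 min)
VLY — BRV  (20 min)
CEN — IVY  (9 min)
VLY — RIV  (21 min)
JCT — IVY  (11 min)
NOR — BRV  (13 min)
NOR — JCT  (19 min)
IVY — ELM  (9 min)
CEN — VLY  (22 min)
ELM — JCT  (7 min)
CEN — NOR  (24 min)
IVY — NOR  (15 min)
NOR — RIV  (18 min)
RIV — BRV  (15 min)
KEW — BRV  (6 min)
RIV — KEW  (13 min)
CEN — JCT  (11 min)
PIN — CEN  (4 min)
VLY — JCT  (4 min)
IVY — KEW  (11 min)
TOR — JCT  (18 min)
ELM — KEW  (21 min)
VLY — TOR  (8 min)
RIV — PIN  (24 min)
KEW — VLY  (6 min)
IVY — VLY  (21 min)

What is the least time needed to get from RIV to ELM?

Candidate routes:
RIV - VLY - JCT - ELM: 21+4+7 = 32
RIV - KEW - VLY - JCT - ELM: 13+6+4+7 = 30
The minimum is 30 min via RIV - KEW - VLY - JCT - ELM.

30 min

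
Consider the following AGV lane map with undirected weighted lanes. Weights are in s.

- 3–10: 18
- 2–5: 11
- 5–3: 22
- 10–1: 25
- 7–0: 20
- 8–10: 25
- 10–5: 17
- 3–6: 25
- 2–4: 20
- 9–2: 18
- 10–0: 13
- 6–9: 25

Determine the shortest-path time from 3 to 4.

Compare a few routes:
3 → 5 → 2 → 4: 22+11+20 = 53
3 → 6 → 9 → 2 → 4: 25+25+18+20 = 88
3 → 10 → 5 → 2 → 4: 18+17+11+20 = 66
Cheapest is 3 → 5 → 2 → 4 at 53 s.

53 s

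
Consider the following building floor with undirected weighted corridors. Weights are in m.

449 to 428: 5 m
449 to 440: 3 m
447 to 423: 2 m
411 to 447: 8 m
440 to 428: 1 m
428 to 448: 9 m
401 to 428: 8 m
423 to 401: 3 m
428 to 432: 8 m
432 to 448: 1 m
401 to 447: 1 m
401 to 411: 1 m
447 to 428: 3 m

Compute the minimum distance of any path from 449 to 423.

9 m

Candidate routes:
449 - 440 - 428 - 447 - 423: 3+1+3+2 = 9
449 - 440 - 428 - 447 - 401 - 423: 3+1+3+1+3 = 11
449 - 428 - 447 - 423: 5+3+2 = 10
449 - 428 - 447 - 401 - 423: 5+3+1+3 = 12
The minimum is 9 m via 449 - 440 - 428 - 447 - 423.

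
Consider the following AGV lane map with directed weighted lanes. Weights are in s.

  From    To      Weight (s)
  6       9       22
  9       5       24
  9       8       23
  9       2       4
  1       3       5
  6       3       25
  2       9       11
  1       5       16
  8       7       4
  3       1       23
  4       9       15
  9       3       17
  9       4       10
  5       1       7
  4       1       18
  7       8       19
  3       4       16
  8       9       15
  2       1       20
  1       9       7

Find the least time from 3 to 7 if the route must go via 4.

58 s

Shortest 3→4: 3 → 4 = 16
Best 4 to 7: 4 → 9 → 8 → 7 costing 42
Total via 4: 16 + 42 = 58 s.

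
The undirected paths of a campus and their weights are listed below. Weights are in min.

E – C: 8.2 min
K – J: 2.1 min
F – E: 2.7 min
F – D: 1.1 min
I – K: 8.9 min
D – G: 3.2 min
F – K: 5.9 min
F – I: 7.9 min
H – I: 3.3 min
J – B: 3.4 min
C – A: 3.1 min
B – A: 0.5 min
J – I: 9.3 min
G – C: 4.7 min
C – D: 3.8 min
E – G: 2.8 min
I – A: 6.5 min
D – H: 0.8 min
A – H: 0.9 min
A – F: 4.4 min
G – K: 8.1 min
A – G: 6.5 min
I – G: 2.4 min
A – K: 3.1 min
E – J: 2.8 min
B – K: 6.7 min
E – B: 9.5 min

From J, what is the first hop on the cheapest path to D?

B

Compare a few routes:
J–B–A–H–D: 3.4+0.5+0.9+0.8 = 5.6
J–E–G–D: 2.8+2.8+3.2 = 8.8
J–E–F–D: 2.8+2.7+1.1 = 6.6
J–K–A–H–D: 2.1+3.1+0.9+0.8 = 6.9
Cheapest is J–B–A–H–D at 5.6 min.
So from J the first move is to B.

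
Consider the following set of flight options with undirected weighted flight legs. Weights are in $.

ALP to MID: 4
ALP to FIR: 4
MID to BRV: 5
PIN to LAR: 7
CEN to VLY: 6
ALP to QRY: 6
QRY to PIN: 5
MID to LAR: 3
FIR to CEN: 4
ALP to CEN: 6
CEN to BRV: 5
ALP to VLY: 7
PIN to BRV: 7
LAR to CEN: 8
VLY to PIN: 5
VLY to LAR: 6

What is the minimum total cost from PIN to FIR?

$15

Candidate routes:
PIN–VLY–ALP–FIR: 5+7+4 = 16
PIN–QRY–ALP–FIR: 5+6+4 = 15
PIN–BRV–CEN–FIR: 7+5+4 = 16
Cheapest is PIN–QRY–ALP–FIR at $15.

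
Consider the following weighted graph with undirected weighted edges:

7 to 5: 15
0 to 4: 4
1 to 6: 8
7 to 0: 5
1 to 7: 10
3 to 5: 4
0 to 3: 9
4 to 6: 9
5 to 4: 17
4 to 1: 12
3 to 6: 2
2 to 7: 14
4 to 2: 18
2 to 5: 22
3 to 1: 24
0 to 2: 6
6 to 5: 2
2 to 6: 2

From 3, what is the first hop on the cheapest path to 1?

Enumerating some paths:
3 - 5 - 6 - 1: 4+2+8 = 14
3 - 6 - 4 - 1: 2+9+12 = 23
3 - 1: 24 = 24
3 - 6 - 1: 2+8 = 10
The minimum is 10 via 3 - 6 - 1.
So from 3 the first move is to 6.

6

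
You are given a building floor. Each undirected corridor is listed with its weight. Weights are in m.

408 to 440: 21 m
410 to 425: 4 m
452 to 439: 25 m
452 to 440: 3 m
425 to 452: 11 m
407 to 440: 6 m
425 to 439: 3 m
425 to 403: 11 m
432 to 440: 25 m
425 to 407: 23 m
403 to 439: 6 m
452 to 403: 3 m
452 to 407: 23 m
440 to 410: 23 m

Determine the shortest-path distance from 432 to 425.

39 m

Settle nodes by increasing distance from 432:
432: 0
440: 25  (via 432)
452: 28  (via 440)
407: 31  (via 440)
403: 31  (via 452)
439: 37  (via 403)
425: 39  (via 452)
Shortest route: 432 → 440 → 452 → 425 = 39 m.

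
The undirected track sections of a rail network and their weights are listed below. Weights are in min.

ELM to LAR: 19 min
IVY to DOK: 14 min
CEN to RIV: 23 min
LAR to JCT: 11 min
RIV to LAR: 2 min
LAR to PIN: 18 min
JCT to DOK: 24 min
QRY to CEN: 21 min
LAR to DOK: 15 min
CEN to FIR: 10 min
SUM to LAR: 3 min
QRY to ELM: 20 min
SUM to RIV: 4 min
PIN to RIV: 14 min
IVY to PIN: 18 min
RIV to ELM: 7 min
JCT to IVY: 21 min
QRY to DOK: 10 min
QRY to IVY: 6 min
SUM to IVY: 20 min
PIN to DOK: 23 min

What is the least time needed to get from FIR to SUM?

37 min

Compare a few routes:
FIR–CEN–QRY–IVY–SUM: 10+21+6+20 = 57
FIR–CEN–RIV–LAR–SUM: 10+23+2+3 = 38
FIR–CEN–RIV–SUM: 10+23+4 = 37
Cheapest is FIR–CEN–RIV–SUM at 37 min.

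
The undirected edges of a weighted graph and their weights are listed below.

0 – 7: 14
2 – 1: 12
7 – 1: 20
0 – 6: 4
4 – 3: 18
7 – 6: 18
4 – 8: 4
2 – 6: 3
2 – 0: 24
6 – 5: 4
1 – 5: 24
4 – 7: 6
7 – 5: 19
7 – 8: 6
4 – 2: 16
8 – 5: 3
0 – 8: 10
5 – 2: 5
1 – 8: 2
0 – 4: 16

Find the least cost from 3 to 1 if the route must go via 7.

32

Shortest 3→7: 3–4–7 = 24
Shortest 7→1: 7–8–1 = 8
Total via 7: 24 + 8 = 32.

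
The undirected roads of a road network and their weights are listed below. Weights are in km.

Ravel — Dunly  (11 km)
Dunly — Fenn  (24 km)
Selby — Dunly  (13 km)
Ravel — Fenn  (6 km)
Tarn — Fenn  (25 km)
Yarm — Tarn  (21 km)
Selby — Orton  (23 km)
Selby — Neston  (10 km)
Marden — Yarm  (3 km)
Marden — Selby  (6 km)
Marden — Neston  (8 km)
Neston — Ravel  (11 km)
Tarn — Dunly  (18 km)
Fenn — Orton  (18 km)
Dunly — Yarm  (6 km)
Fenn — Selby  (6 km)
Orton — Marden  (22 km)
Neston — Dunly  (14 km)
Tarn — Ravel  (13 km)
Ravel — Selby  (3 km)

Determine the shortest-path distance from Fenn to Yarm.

15 km

Enumerating some paths:
Fenn - Ravel - Selby - Marden - Yarm: 6+3+6+3 = 18
Fenn - Ravel - Dunly - Yarm: 6+11+6 = 23
Fenn - Selby - Marden - Yarm: 6+6+3 = 15
Cheapest is Fenn - Selby - Marden - Yarm at 15 km.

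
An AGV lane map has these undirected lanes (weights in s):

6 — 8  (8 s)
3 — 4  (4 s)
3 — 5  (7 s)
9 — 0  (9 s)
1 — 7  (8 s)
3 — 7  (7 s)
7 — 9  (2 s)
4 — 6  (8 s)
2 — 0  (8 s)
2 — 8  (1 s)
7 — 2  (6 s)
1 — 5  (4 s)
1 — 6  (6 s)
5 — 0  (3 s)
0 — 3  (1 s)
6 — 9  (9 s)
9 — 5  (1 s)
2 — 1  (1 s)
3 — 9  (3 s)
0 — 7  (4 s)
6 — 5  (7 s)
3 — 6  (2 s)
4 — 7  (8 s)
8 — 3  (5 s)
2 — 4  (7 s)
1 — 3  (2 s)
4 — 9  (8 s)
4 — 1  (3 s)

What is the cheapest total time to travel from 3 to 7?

5 s

Candidate routes:
3 - 0 - 5 - 9 - 7: 1+3+1+2 = 7
3 - 7: 7 = 7
3 - 0 - 7: 1+4 = 5
Cheapest is 3 - 0 - 7 at 5 s.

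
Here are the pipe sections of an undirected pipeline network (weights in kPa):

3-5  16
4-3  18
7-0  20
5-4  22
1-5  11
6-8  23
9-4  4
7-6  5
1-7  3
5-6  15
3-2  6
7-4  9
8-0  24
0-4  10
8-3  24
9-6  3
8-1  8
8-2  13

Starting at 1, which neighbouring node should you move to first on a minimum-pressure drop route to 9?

Compare a few routes:
1 - 7 - 4 - 9: 3+9+4 = 16
1 - 7 - 6 - 9: 3+5+3 = 11
Cheapest is 1 - 7 - 6 - 9 at 11 kPa.
So from 1 the first move is to 7.

7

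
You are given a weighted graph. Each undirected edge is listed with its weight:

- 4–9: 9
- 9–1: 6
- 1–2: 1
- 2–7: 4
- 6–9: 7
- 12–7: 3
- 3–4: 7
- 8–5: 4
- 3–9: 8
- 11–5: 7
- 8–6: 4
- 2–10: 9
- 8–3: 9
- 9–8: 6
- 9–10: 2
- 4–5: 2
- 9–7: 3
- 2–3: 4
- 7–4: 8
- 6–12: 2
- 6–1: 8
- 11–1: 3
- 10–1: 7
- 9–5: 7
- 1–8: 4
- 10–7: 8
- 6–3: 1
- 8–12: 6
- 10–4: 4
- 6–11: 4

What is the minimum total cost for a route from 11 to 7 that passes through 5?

17

Shortest 11→5: 11 → 5 = 7
Best 5 to 7: 5 → 4 → 7 costing 10
Total via 5: 7 + 10 = 17.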